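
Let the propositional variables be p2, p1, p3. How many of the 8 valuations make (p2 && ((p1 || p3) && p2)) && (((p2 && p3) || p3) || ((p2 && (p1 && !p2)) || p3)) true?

Initial set: {((p2 && ((p1 || p3) && p2)) && (((p2 && p3) || p3) || ((p2 && (p1 && !p2)) || p3)))}.
((p2 && ((p1 || p3) && p2)) && (((p2 && p3) || p3) || ((p2 && (p1 && !p2)) || p3))): α-rule — add (p2 && ((p1 || p3) && p2)), (((p2 && p3) || p3) || ((p2 && (p1 && !p2)) || p3)).
(p2 && ((p1 || p3) && p2)): α-rule — add p2, ((p1 || p3) && p2).
((p1 || p3) && p2): α-rule — add (p1 || p3), p2.
(((p2 && p3) || p3) || ((p2 && (p1 && !p2)) || p3)): β-rule — branch into ((p2 && p3) || p3)  //  ((p2 && (p1 && !p2)) || p3).
  branch 1 (add ((p2 && p3) || p3)):
    (p1 || p3): β-rule — branch into p1  //  p3.
      branch 1.1 (add p1):
        ((p2 && p3) || p3): β-rule — branch into (p2 && p3)  //  p3.
          branch 1.1.1 (add (p2 && p3)):
            (p2 && p3): α-rule — add p2, p3.
            ○ open, literals {p1=true, p2=true, p3=true}.
          branch 1.1.2 (add p3):
            ○ open, literals {p1=true, p2=true, p3=true}.
      branch 1.2 (add p3):
        ((p2 && p3) || p3): β-rule — branch into (p2 && p3)  //  p3.
          branch 1.2.1 (add (p2 && p3)):
            (p2 && p3): α-rule — add p2, p3.
            ○ open, literals {p2=true, p3=true}.
          branch 1.2.2 (add p3):
            ○ open, literals {p2=true, p3=true}.
  branch 2 (add ((p2 && (p1 && !p2)) || p3)):
    (p1 || p3): β-rule — branch into p1  //  p3.
      branch 2.1 (add p1):
        ((p2 && (p1 && !p2)) || p3): β-rule — branch into (p2 && (p1 && !p2))  //  p3.
          branch 2.1.1 (add (p2 && (p1 && !p2))):
            (p2 && (p1 && !p2)): α-rule — add p2, (p1 && !p2).
            (p1 && !p2): α-rule — add p1, !p2.
            × closes — contains both p2 and !p2.
          branch 2.1.2 (add p3):
            ○ open, literals {p1=true, p2=true, p3=true}.
      branch 2.2 (add p3):
        ((p2 && (p1 && !p2)) || p3): β-rule — branch into (p2 && (p1 && !p2))  //  p3.
          branch 2.2.1 (add (p2 && (p1 && !p2))):
            (p2 && (p1 && !p2)): α-rule — add p2, (p1 && !p2).
            (p1 && !p2): α-rule — add p1, !p2.
            × closes — contains both p2 and !p2.
          branch 2.2.2 (add p3):
            ○ open, literals {p2=true, p3=true}.
2 branches closed, 6 open.
Each open branch fixes some atoms; the unmentioned ones are free. Counting distinct full assignments: branch {p1=true, p2=true, p3=true} (none free) contributes 1 new; branch {p1=true, p2=true, p3=true} (none free) contributes 0 new; branch {p2=true, p3=true} (p1) contributes 1 new; branch {p2=true, p3=true} (p1) contributes 0 new; branch {p1=true, p2=true, p3=true} (none free) contributes 0 new; branch {p2=true, p3=true} (p1) contributes 0 new. Total: 2.

2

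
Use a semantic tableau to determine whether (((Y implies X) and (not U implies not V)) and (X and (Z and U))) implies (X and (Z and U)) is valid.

Valid

Assume the negation and expand:
Initial set: {not ((((Y implies X) and (not U implies not V)) and (X and (Z and U))) implies (X and (Z and U)))}.
not ((((Y implies X) and (not U implies not V)) and (X and (Z and U))) implies (X and (Z and U))): α-rule — add (((Y implies X) and (not U implies not V)) and (X and (Z and U))), not (X and (Z and U)).
(((Y implies X) and (not U implies not V)) and (X and (Z and U))): α-rule — add ((Y implies X) and (not U implies not V)), (X and (Z and U)).
((Y implies X) and (not U implies not V)): α-rule — add (Y implies X), (not U implies not V).
(X and (Z and U)): α-rule — add X, (Z and U).
(Z and U): α-rule — add Z, U.
not (X and (Z and U)): β-rule — branch into not X  //  not (Z and U).
  branch 1 (add not X):
    × closes — contains both X and not X.
  branch 2 (add not (Z and U)):
    (Y implies X): β-rule — branch into not Y  //  X.
      branch 2.1 (add not Y):
        (not U implies not V): β-rule — branch into not not U  //  not V.
          branch 2.1.1 (add not not U):
            not (Z and U): β-rule — branch into not Z  //  not U.
              branch 2.1.1.1 (add not Z):
                × closes — contains both Z and not Z.
              branch 2.1.1.2 (add not U):
                × closes — contains both U and not U.
          branch 2.1.2 (add not V):
            not (Z and U): β-rule — branch into not Z  //  not U.
              branch 2.1.2.1 (add not Z):
                × closes — contains both Z and not Z.
              branch 2.1.2.2 (add not U):
                × closes — contains both U and not U.
      branch 2.2 (add X):
        (not U implies not V): β-rule — branch into not not U  //  not V.
          branch 2.2.1 (add not not U):
            not (Z and U): β-rule — branch into not Z  //  not U.
              branch 2.2.1.1 (add not Z):
                × closes — contains both Z and not Z.
              branch 2.2.1.2 (add not U):
                × closes — contains both U and not U.
          branch 2.2.2 (add not V):
            not (Z and U): β-rule — branch into not Z  //  not U.
              branch 2.2.2.1 (add not Z):
                × closes — contains both Z and not Z.
              branch 2.2.2.2 (add not U):
                × closes — contains both U and not U.
All 9 branches close.
Every branch closed, so the negation is unsatisfiable and the formula is valid.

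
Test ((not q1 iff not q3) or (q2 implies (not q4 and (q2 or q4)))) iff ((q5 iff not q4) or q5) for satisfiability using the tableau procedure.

Satisfiable

Initial set: {(((not q1 iff not q3) or (q2 implies (not q4 and (q2 or q4)))) iff ((q5 iff not q4) or q5))}.
(((not q1 iff not q3) or (q2 implies (not q4 and (q2 or q4)))) iff ((q5 iff not q4) or q5)): β-rule — branch into ((not q1 iff not q3) or (q2 implies (not q4 and (q2 or q4)))), ((q5 iff not q4) or q5)  //  not ((not q1 iff not q3) or (q2 implies (not q4 and (q2 or q4)))), not ((q5 iff not q4) or q5).
  branch 1 (add ((not q1 iff not q3) or (q2 implies (not q4 and (q2 or q4)))), ((q5 iff not q4) or q5)):
    ((not q1 iff not q3) or (q2 implies (not q4 and (q2 or q4)))): β-rule — branch into (not q1 iff not q3)  //  (q2 implies (not q4 and (q2 or q4))).
      branch 1.1 (add (not q1 iff not q3)):
        ((q5 iff not q4) or q5): β-rule — branch into (q5 iff not q4)  //  q5.
          branch 1.1.1 (add (q5 iff not q4)):
            (not q1 iff not q3): β-rule — branch into not q1, not q3  //  not not q1, not not q3.
              branch 1.1.1.1 (add not q1, not q3):
                (q5 iff not q4): β-rule — branch into q5, not q4  //  not q5, not not q4.
                  branch 1.1.1.1.1 (add q5, not q4):
                    ○ open, literals {q1=false, q3=false, q4=false, q5=true}.
                  branch 1.1.1.1.2 (add not q5, not not q4):
                    ○ open, literals {q1=false, q3=false, q4=true, q5=false}.
              branch 1.1.1.2 (add not not q1, not not q3):
                (q5 iff not q4): β-rule — branch into q5, not q4  //  not q5, not not q4.
                  branch 1.1.1.2.1 (add q5, not q4):
                    ○ open, literals {q1=true, q3=true, q4=false, q5=true}.
                  branch 1.1.1.2.2 (add not q5, not not q4):
                    ○ open, literals {q1=true, q3=true, q4=true, q5=false}.
          branch 1.1.2 (add q5):
            (not q1 iff not q3): β-rule — branch into not q1, not q3  //  not not q1, not not q3.
              branch 1.1.2.1 (add not q1, not q3):
                ○ open, literals {q1=false, q3=false, q5=true}.
              branch 1.1.2.2 (add not not q1, not not q3):
                ○ open, literals {q1=true, q3=true, q5=true}.
      branch 1.2 (add (q2 implies (not q4 and (q2 or q4)))):
        ((q5 iff not q4) or q5): β-rule — branch into (q5 iff not q4)  //  q5.
          branch 1.2.1 (add (q5 iff not q4)):
            (q2 implies (not q4 and (q2 or q4))): β-rule — branch into not q2  //  (not q4 and (q2 or q4)).
              branch 1.2.1.1 (add not q2):
                (q5 iff not q4): β-rule — branch into q5, not q4  //  not q5, not not q4.
                  branch 1.2.1.1.1 (add q5, not q4):
                    ○ open, literals {q2=false, q4=false, q5=true}.
                  branch 1.2.1.1.2 (add not q5, not not q4):
                    ○ open, literals {q2=false, q4=true, q5=false}.
              branch 1.2.1.2 (add (not q4 and (q2 or q4))):
                (not q4 and (q2 or q4)): α-rule — add not q4, (q2 or q4).
                (q5 iff not q4): β-rule — branch into q5, not q4  //  not q5, not not q4.
                  branch 1.2.1.2.1 (add q5, not q4):
                    (q2 or q4): β-rule — branch into q2  //  q4.
                      branch 1.2.1.2.1.1 (add q2):
                        ○ open, literals {q2=true, q4=false, q5=true}.
                      branch 1.2.1.2.1.2 (add q4):
                        × closes — contains both q4 and not q4.
                  branch 1.2.1.2.2 (add not q5, not not q4):
                    × closes — contains both q4 and not q4.
          branch 1.2.2 (add q5):
            (q2 implies (not q4 and (q2 or q4))): β-rule — branch into not q2  //  (not q4 and (q2 or q4)).
              branch 1.2.2.1 (add not q2):
                ○ open, literals {q2=false, q5=true}.
              branch 1.2.2.2 (add (not q4 and (q2 or q4))):
                (not q4 and (q2 or q4)): α-rule — add not q4, (q2 or q4).
                (q2 or q4): β-rule — branch into q2  //  q4.
                  branch 1.2.2.2.1 (add q2):
                    ○ open, literals {q2=true, q4=false, q5=true}.
                  branch 1.2.2.2.2 (add q4):
                    × closes — contains both q4 and not q4.
  branch 2 (add not ((not q1 iff not q3) or (q2 implies (not q4 and (q2 or q4)))), not ((q5 iff not q4) or q5)):
    not ((not q1 iff not q3) or (q2 implies (not q4 and (q2 or q4)))): α-rule — add not (not q1 iff not q3), not (q2 implies (not q4 and (q2 or q4))).
    not ((q5 iff not q4) or q5): α-rule — add not (q5 iff not q4), not q5.
    not (q2 implies (not q4 and (q2 or q4))): α-rule — add q2, not (not q4 and (q2 or q4)).
    not (not q1 iff not q3): β-rule — branch into not q1, not not q3  //  not not q1, not q3.
      branch 2.1 (add not q1, not not q3):
        not (q5 iff not q4): β-rule — branch into q5, not not q4  //  not q5, not q4.
          branch 2.1.1 (add q5, not not q4):
            × closes — contains both q5 and not q5.
          branch 2.1.2 (add not q5, not q4):
            not (not q4 and (q2 or q4)): β-rule — branch into not not q4  //  not (q2 or q4).
              branch 2.1.2.1 (add not not q4):
                × closes — contains both q4 and not q4.
              branch 2.1.2.2 (add not (q2 or q4)):
                not (q2 or q4): α-rule — add not q2, not q4.
                × closes — contains both q2 and not q2.
      branch 2.2 (add not not q1, not q3):
        not (q5 iff not q4): β-rule — branch into q5, not not q4  //  not q5, not q4.
          branch 2.2.1 (add q5, not not q4):
            × closes — contains both q5 and not q5.
          branch 2.2.2 (add not q5, not q4):
            not (not q4 and (q2 or q4)): β-rule — branch into not not q4  //  not (q2 or q4).
              branch 2.2.2.1 (add not not q4):
                × closes — contains both q4 and not q4.
              branch 2.2.2.2 (add not (q2 or q4)):
                not (q2 or q4): α-rule — add not q2, not q4.
                × closes — contains both q2 and not q2.
9 branches closed, 11 open.
An open branch gives a satisfying assignment: q1=false, q3=false, q4=false, q5=true.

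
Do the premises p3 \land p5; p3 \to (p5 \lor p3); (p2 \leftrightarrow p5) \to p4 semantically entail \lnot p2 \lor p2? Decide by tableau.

Yes

Initial set: {T (p3 \land p5); T (p3 \to (p5 \lor p3)); T ((p2 \leftrightarrow p5) \to p4); F (\lnot p2 \lor p2)}.
T (p3 \land p5): α-rule — add T p3, T p5.
F (\lnot p2 \lor p2): α-rule — add F \lnot p2, F p2.
× closes — contains both p2 and \lnot p2.
All 1 branch closes.
Every branch closed, so the premises entail the conclusion.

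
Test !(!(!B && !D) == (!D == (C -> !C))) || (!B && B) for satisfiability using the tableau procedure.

Initial set: {T (!(!(!B && !D) == (!D == (C -> !C))) || (!B && B))}.
T (!(!(!B && !D) == (!D == (C -> !C))) || (!B && B)): β-rule — branch into T !(!(!B && !D) == (!D == (C -> !C)))  //  T (!B && B).
  branch 1 (add T !(!(!B && !D) == (!D == (C -> !C)))):
    T !(!(!B && !D) == (!D == (C -> !C))): β-rule — branch into T !(!B && !D), F (!D == (C -> !C))  //  F !(!B && !D), T (!D == (C -> !C)).
      branch 1.1 (add T !(!B && !D), F (!D == (C -> !C))):
        T !(!B && !D): β-rule — branch into F !B  //  F !D.
          branch 1.1.1 (add F !B):
            F (!D == (C -> !C)): β-rule — branch into T !D, F (C -> !C)  //  F !D, T (C -> !C).
              branch 1.1.1.1 (add T !D, F (C -> !C)):
                F (C -> !C): α-rule — add T C, F !C.
                ○ open, literals {B=1, C=1, D=0}.
              branch 1.1.1.2 (add F !D, T (C -> !C)):
                T (C -> !C): β-rule — branch into F C  //  T !C.
                  branch 1.1.1.2.1 (add F C):
                    ○ open, literals {B=1, C=0, D=1}.
                  branch 1.1.1.2.2 (add T !C):
                    ○ open, literals {B=1, C=0, D=1}.
          branch 1.1.2 (add F !D):
            F (!D == (C -> !C)): β-rule — branch into T !D, F (C -> !C)  //  F !D, T (C -> !C).
              branch 1.1.2.1 (add T !D, F (C -> !C)):
                × closes — contains both D and !D.
              branch 1.1.2.2 (add F !D, T (C -> !C)):
                T (C -> !C): β-rule — branch into F C  //  T !C.
                  branch 1.1.2.2.1 (add F C):
                    ○ open, literals {C=0, D=1}.
                  branch 1.1.2.2.2 (add T !C):
                    ○ open, literals {C=0, D=1}.
      branch 1.2 (add F !(!B && !D), T (!D == (C -> !C))):
        F !(!B && !D): α-rule — add T !B, T !D.
        T (!D == (C -> !C)): β-rule — branch into T !D, T (C -> !C)  //  F !D, F (C -> !C).
          branch 1.2.1 (add T !D, T (C -> !C)):
            T (C -> !C): β-rule — branch into F C  //  T !C.
              branch 1.2.1.1 (add F C):
                ○ open, literals {B=0, C=0, D=0}.
              branch 1.2.1.2 (add T !C):
                ○ open, literals {B=0, C=0, D=0}.
          branch 1.2.2 (add F !D, F (C -> !C)):
            × closes — contains both D and !D.
  branch 2 (add T (!B && B)):
    T (!B && B): α-rule — add T !B, T B.
    × closes — contains both B and !B.
3 branches closed, 7 open.
An open branch gives a satisfying assignment: B=1, C=1, D=0.

Satisfiable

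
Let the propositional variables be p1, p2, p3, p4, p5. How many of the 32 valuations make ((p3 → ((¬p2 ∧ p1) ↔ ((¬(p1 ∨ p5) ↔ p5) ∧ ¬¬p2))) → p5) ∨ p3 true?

Initial set: {T (((p3 → ((¬p2 ∧ p1) ↔ ((¬(p1 ∨ p5) ↔ p5) ∧ ¬¬p2))) → p5) ∨ p3)}.
T (((p3 → ((¬p2 ∧ p1) ↔ ((¬(p1 ∨ p5) ↔ p5) ∧ ¬¬p2))) → p5) ∨ p3): β-rule — branch into T ((p3 → ((¬p2 ∧ p1) ↔ ((¬(p1 ∨ p5) ↔ p5) ∧ ¬¬p2))) → p5)  //  T p3.
  branch 1 (add T ((p3 → ((¬p2 ∧ p1) ↔ ((¬(p1 ∨ p5) ↔ p5) ∧ ¬¬p2))) → p5)):
    T ((p3 → ((¬p2 ∧ p1) ↔ ((¬(p1 ∨ p5) ↔ p5) ∧ ¬¬p2))) → p5): β-rule — branch into F (p3 → ((¬p2 ∧ p1) ↔ ((¬(p1 ∨ p5) ↔ p5) ∧ ¬¬p2)))  //  T p5.
      branch 1.1 (add F (p3 → ((¬p2 ∧ p1) ↔ ((¬(p1 ∨ p5) ↔ p5) ∧ ¬¬p2)))):
        F (p3 → ((¬p2 ∧ p1) ↔ ((¬(p1 ∨ p5) ↔ p5) ∧ ¬¬p2))): α-rule — add T p3, F ((¬p2 ∧ p1) ↔ ((¬(p1 ∨ p5) ↔ p5) ∧ ¬¬p2)).
        F ((¬p2 ∧ p1) ↔ ((¬(p1 ∨ p5) ↔ p5) ∧ ¬¬p2)): β-rule — branch into T (¬p2 ∧ p1), F ((¬(p1 ∨ p5) ↔ p5) ∧ ¬¬p2)  //  F (¬p2 ∧ p1), T ((¬(p1 ∨ p5) ↔ p5) ∧ ¬¬p2).
          branch 1.1.1 (add T (¬p2 ∧ p1), F ((¬(p1 ∨ p5) ↔ p5) ∧ ¬¬p2)):
            T (¬p2 ∧ p1): α-rule — add T ¬p2, T p1.
            F ((¬(p1 ∨ p5) ↔ p5) ∧ ¬¬p2): β-rule — branch into F (¬(p1 ∨ p5) ↔ p5)  //  F ¬¬p2.
              branch 1.1.1.1 (add F (¬(p1 ∨ p5) ↔ p5)):
                F (¬(p1 ∨ p5) ↔ p5): β-rule — branch into T ¬(p1 ∨ p5), F p5  //  F ¬(p1 ∨ p5), T p5.
                  branch 1.1.1.1.1 (add T ¬(p1 ∨ p5), F p5):
                    T ¬(p1 ∨ p5): α-rule — add F p1, F p5.
                    × closes — contains both p1 and ¬p1.
                  branch 1.1.1.1.2 (add F ¬(p1 ∨ p5), T p5):
                    F ¬(p1 ∨ p5): β-rule — branch into T p1  //  T p5.
                      branch 1.1.1.1.2.1 (add T p1):
                        ○ open, literals {p1=true, p2=false, p3=true, p5=true}.
                      branch 1.1.1.1.2.2 (add T p5):
                        ○ open, literals {p1=true, p2=false, p3=true, p5=true}.
              branch 1.1.1.2 (add F ¬¬p2):
                F ¬¬p2: drop double negation, giving F p2.
                ○ open, literals {p1=true, p2=false, p3=true}.
          branch 1.1.2 (add F (¬p2 ∧ p1), T ((¬(p1 ∨ p5) ↔ p5) ∧ ¬¬p2)):
            T ((¬(p1 ∨ p5) ↔ p5) ∧ ¬¬p2): α-rule — add T (¬(p1 ∨ p5) ↔ p5), T ¬¬p2.
            T ¬¬p2: drop double negation, giving T p2.
            F (¬p2 ∧ p1): β-rule — branch into F ¬p2  //  F p1.
              branch 1.1.2.1 (add F ¬p2):
                T (¬(p1 ∨ p5) ↔ p5): β-rule — branch into T ¬(p1 ∨ p5), T p5  //  F ¬(p1 ∨ p5), F p5.
                  branch 1.1.2.1.1 (add T ¬(p1 ∨ p5), T p5):
                    T ¬(p1 ∨ p5): α-rule — add F p1, F p5.
                    × closes — contains both p5 and ¬p5.
                  branch 1.1.2.1.2 (add F ¬(p1 ∨ p5), F p5):
                    F ¬(p1 ∨ p5): β-rule — branch into T p1  //  T p5.
                      branch 1.1.2.1.2.1 (add T p1):
                        ○ open, literals {p1=true, p2=true, p3=true, p5=false}.
                      branch 1.1.2.1.2.2 (add T p5):
                        × closes — contains both p5 and ¬p5.
              branch 1.1.2.2 (add F p1):
                T (¬(p1 ∨ p5) ↔ p5): β-rule — branch into T ¬(p1 ∨ p5), T p5  //  F ¬(p1 ∨ p5), F p5.
                  branch 1.1.2.2.1 (add T ¬(p1 ∨ p5), T p5):
                    T ¬(p1 ∨ p5): α-rule — add F p1, F p5.
                    × closes — contains both p5 and ¬p5.
                  branch 1.1.2.2.2 (add F ¬(p1 ∨ p5), F p5):
                    F ¬(p1 ∨ p5): β-rule — branch into T p1  //  T p5.
                      branch 1.1.2.2.2.1 (add T p1):
                        × closes — contains both p1 and ¬p1.
                      branch 1.1.2.2.2.2 (add T p5):
                        × closes — contains both p5 and ¬p5.
      branch 1.2 (add T p5):
        ○ open, literals {p5=true}.
  branch 2 (add T p3):
    ○ open, literals {p3=true}.
6 branches closed, 6 open.
Each open branch fixes some atoms; the unmentioned ones are free. Counting distinct full assignments: branch {p1=true, p2=false, p3=true, p5=true} (p4) contributes 2 new; branch {p1=true, p2=false, p3=true, p5=true} (p4) contributes 0 new; branch {p1=true, p2=false, p3=true} (p4, p5) contributes 2 new; branch {p1=true, p2=true, p3=true, p5=false} (p4) contributes 2 new; branch {p5=true} (p1, p2, p3, p4) contributes 14 new; branch {p3=true} (p1, p2, p4, p5) contributes 4 new. Total: 24.

24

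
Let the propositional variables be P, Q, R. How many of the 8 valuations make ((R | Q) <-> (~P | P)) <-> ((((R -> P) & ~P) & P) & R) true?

2

Initial set: {(((R | Q) <-> (~P | P)) <-> ((((R -> P) & ~P) & P) & R))}.
(((R | Q) <-> (~P | P)) <-> ((((R -> P) & ~P) & P) & R)): β-rule — branch into ((R | Q) <-> (~P | P)), ((((R -> P) & ~P) & P) & R)  //  ~((R | Q) <-> (~P | P)), ~((((R -> P) & ~P) & P) & R).
  branch 1 (add ((R | Q) <-> (~P | P)), ((((R -> P) & ~P) & P) & R)):
    ((((R -> P) & ~P) & P) & R): α-rule — add (((R -> P) & ~P) & P), R.
    (((R -> P) & ~P) & P): α-rule — add ((R -> P) & ~P), P.
    ((R -> P) & ~P): α-rule — add (R -> P), ~P.
    × closes — contains both P and ~P.
  branch 2 (add ~((R | Q) <-> (~P | P)), ~((((R -> P) & ~P) & P) & R)):
    ~((R | Q) <-> (~P | P)): β-rule — branch into (R | Q), ~(~P | P)  //  ~(R | Q), (~P | P).
      branch 2.1 (add (R | Q), ~(~P | P)):
        ~(~P | P): α-rule — add ~~P, ~P.
        × closes — contains both P and ~P.
      branch 2.2 (add ~(R | Q), (~P | P)):
        ~(R | Q): α-rule — add ~R, ~Q.
        ~((((R -> P) & ~P) & P) & R): β-rule — branch into ~(((R -> P) & ~P) & P)  //  ~R.
          branch 2.2.1 (add ~(((R -> P) & ~P) & P)):
            (~P | P): β-rule — branch into ~P  //  P.
              branch 2.2.1.1 (add ~P):
                ~(((R -> P) & ~P) & P): β-rule — branch into ~((R -> P) & ~P)  //  ~P.
                  branch 2.2.1.1.1 (add ~((R -> P) & ~P)):
                    ~((R -> P) & ~P): β-rule — branch into ~(R -> P)  //  ~~P.
                      branch 2.2.1.1.1.1 (add ~(R -> P)):
                        ~(R -> P): α-rule — add R, ~P.
                        × closes — contains both R and ~R.
                      branch 2.2.1.1.1.2 (add ~~P):
                        × closes — contains both P and ~P.
                  branch 2.2.1.1.2 (add ~P):
                    ○ open, literals {P=F, Q=F, R=F}.
              branch 2.2.1.2 (add P):
                ~(((R -> P) & ~P) & P): β-rule — branch into ~((R -> P) & ~P)  //  ~P.
                  branch 2.2.1.2.1 (add ~((R -> P) & ~P)):
                    ~((R -> P) & ~P): β-rule — branch into ~(R -> P)  //  ~~P.
                      branch 2.2.1.2.1.1 (add ~(R -> P)):
                        ~(R -> P): α-rule — add R, ~P.
                        × closes — contains both R and ~R.
                      branch 2.2.1.2.1.2 (add ~~P):
                        ○ open, literals {P=T, Q=F, R=F}.
                  branch 2.2.1.2.2 (add ~P):
                    × closes — contains both P and ~P.
          branch 2.2.2 (add ~R):
            (~P | P): β-rule — branch into ~P  //  P.
              branch 2.2.2.1 (add ~P):
                ○ open, literals {P=F, Q=F, R=F}.
              branch 2.2.2.2 (add P):
                ○ open, literals {P=T, Q=F, R=F}.
6 branches closed, 4 open.
Each open branch fixes some atoms; the unmentioned ones are free. Counting distinct full assignments: branch {P=F, Q=F, R=F} (none free) contributes 1 new; branch {P=T, Q=F, R=F} (none free) contributes 1 new; branch {P=F, Q=F, R=F} (none free) contributes 0 new; branch {P=T, Q=F, R=F} (none free) contributes 0 new. Total: 2.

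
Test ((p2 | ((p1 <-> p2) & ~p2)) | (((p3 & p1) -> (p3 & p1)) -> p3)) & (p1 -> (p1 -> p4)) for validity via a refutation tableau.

Not valid

Assume the negation and expand:
Initial set: {~(((p2 | ((p1 <-> p2) & ~p2)) | (((p3 & p1) -> (p3 & p1)) -> p3)) & (p1 -> (p1 -> p4)))}.
~(((p2 | ((p1 <-> p2) & ~p2)) | (((p3 & p1) -> (p3 & p1)) -> p3)) & (p1 -> (p1 -> p4))): β-rule — branch into ~((p2 | ((p1 <-> p2) & ~p2)) | (((p3 & p1) -> (p3 & p1)) -> p3))  //  ~(p1 -> (p1 -> p4)).
  branch 1 (add ~((p2 | ((p1 <-> p2) & ~p2)) | (((p3 & p1) -> (p3 & p1)) -> p3))):
    ~((p2 | ((p1 <-> p2) & ~p2)) | (((p3 & p1) -> (p3 & p1)) -> p3)): α-rule — add ~(p2 | ((p1 <-> p2) & ~p2)), ~(((p3 & p1) -> (p3 & p1)) -> p3).
    ~(p2 | ((p1 <-> p2) & ~p2)): α-rule — add ~p2, ~((p1 <-> p2) & ~p2).
    ~(((p3 & p1) -> (p3 & p1)) -> p3): α-rule — add ((p3 & p1) -> (p3 & p1)), ~p3.
    ~((p1 <-> p2) & ~p2): β-rule — branch into ~(p1 <-> p2)  //  ~~p2.
      branch 1.1 (add ~(p1 <-> p2)):
        ((p3 & p1) -> (p3 & p1)): β-rule — branch into ~(p3 & p1)  //  (p3 & p1).
          branch 1.1.1 (add ~(p3 & p1)):
            ~(p1 <-> p2): β-rule — branch into p1, ~p2  //  ~p1, p2.
              branch 1.1.1.1 (add p1, ~p2):
                ~(p3 & p1): β-rule — branch into ~p3  //  ~p1.
                  branch 1.1.1.1.1 (add ~p3):
                    ○ open, literals {p1=true, p2=false, p3=false}.
                  branch 1.1.1.1.2 (add ~p1):
                    × closes — contains both p1 and ~p1.
              branch 1.1.1.2 (add ~p1, p2):
                × closes — contains both p2 and ~p2.
          branch 1.1.2 (add (p3 & p1)):
            (p3 & p1): α-rule — add p3, p1.
            × closes — contains both p3 and ~p3.
      branch 1.2 (add ~~p2):
        × closes — contains both p2 and ~p2.
  branch 2 (add ~(p1 -> (p1 -> p4))):
    ~(p1 -> (p1 -> p4)): α-rule — add p1, ~(p1 -> p4).
    ~(p1 -> p4): α-rule — add p1, ~p4.
    ○ open, literals {p1=true, p4=false}.
4 branches closed, 2 open.
An open branch gives a countermodel: p1=true, p2=false, p3=false (unmentioned atoms arbitrary); under it the original formula is false.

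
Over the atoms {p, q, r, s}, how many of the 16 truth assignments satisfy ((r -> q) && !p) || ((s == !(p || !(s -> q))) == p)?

12

Initial set: {(((r -> q) && !p) || ((s == !(p || !(s -> q))) == p))}.
(((r -> q) && !p) || ((s == !(p || !(s -> q))) == p)): β-rule — branch into ((r -> q) && !p)  //  ((s == !(p || !(s -> q))) == p).
  branch 1 (add ((r -> q) && !p)):
    ((r -> q) && !p): α-rule — add (r -> q), !p.
    (r -> q): β-rule — branch into !r  //  q.
      branch 1.1 (add !r):
        ○ open, literals {p=0, r=0}.
      branch 1.2 (add q):
        ○ open, literals {p=0, q=1}.
  branch 2 (add ((s == !(p || !(s -> q))) == p)):
    ((s == !(p || !(s -> q))) == p): β-rule — branch into (s == !(p || !(s -> q))), p  //  !(s == !(p || !(s -> q))), !p.
      branch 2.1 (add (s == !(p || !(s -> q))), p):
        (s == !(p || !(s -> q))): β-rule — branch into s, !(p || !(s -> q))  //  !s, !!(p || !(s -> q)).
          branch 2.1.1 (add s, !(p || !(s -> q))):
            !(p || !(s -> q)): α-rule — add !p, !!(s -> q).
            × closes — contains both p and !p.
          branch 2.1.2 (add !s, !!(p || !(s -> q))):
            !!(p || !(s -> q)): β-rule — branch into p  //  !(s -> q).
              branch 2.1.2.1 (add p):
                ○ open, literals {p=1, s=0}.
              branch 2.1.2.2 (add !(s -> q)):
                !(s -> q): α-rule — add s, !q.
                × closes — contains both s and !s.
      branch 2.2 (add !(s == !(p || !(s -> q))), !p):
        !(s == !(p || !(s -> q))): β-rule — branch into s, !!(p || !(s -> q))  //  !s, !(p || !(s -> q)).
          branch 2.2.1 (add s, !!(p || !(s -> q))):
            !!(p || !(s -> q)): β-rule — branch into p  //  !(s -> q).
              branch 2.2.1.1 (add p):
                × closes — contains both p and !p.
              branch 2.2.1.2 (add !(s -> q)):
                !(s -> q): α-rule — add s, !q.
                ○ open, literals {p=0, q=0, s=1}.
          branch 2.2.2 (add !s, !(p || !(s -> q))):
            !(p || !(s -> q)): α-rule — add !p, !!(s -> q).
            !!(s -> q): β-rule — branch into !s  //  q.
              branch 2.2.2.1 (add !s):
                ○ open, literals {p=0, s=0}.
              branch 2.2.2.2 (add q):
                ○ open, literals {p=0, q=1, s=0}.
3 branches closed, 6 open.
Each open branch fixes some atoms; the unmentioned ones are free. Counting distinct full assignments: branch {p=0, r=0} (q, s) contributes 4 new; branch {p=0, q=1} (r, s) contributes 2 new; branch {p=1, s=0} (q, r) contributes 4 new; branch {p=0, q=0, s=1} (r) contributes 1 new; branch {p=0, s=0} (q, r) contributes 1 new; branch {p=0, q=1, s=0} (r) contributes 0 new. Total: 12.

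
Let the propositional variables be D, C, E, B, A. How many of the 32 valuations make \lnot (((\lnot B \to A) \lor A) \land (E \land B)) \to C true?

20

Initial set: {(\lnot (((\lnot B \to A) \lor A) \land (E \land B)) \to C)}.
(\lnot (((\lnot B \to A) \lor A) \land (E \land B)) \to C): β-rule — branch into \lnot \lnot (((\lnot B \to A) \lor A) \land (E \land B))  //  C.
  branch 1 (add \lnot \lnot (((\lnot B \to A) \lor A) \land (E \land B))):
    \lnot \lnot (((\lnot B \to A) \lor A) \land (E \land B)): α-rule — add ((\lnot B \to A) \lor A), (E \land B).
    (E \land B): α-rule — add E, B.
    ((\lnot B \to A) \lor A): β-rule — branch into (\lnot B \to A)  //  A.
      branch 1.1 (add (\lnot B \to A)):
        (\lnot B \to A): β-rule — branch into \lnot \lnot B  //  A.
          branch 1.1.1 (add \lnot \lnot B):
            ○ open, literals {B=true, E=true}.
          branch 1.1.2 (add A):
            ○ open, literals {A=true, B=true, E=true}.
      branch 1.2 (add A):
        ○ open, literals {A=true, B=true, E=true}.
  branch 2 (add C):
    ○ open, literals {C=true}.
0 branches closed, 4 open.
Each open branch fixes some atoms; the unmentioned ones are free. Counting distinct full assignments: branch {B=true, E=true} (D, C, A) contributes 8 new; branch {A=true, B=true, E=true} (D, C) contributes 0 new; branch {A=true, B=true, E=true} (D, C) contributes 0 new; branch {C=true} (D, E, B, A) contributes 12 new. Total: 20.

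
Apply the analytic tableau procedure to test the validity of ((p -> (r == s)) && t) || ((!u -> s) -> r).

Assume the negation and expand:
Initial set: {!(((p -> (r == s)) && t) || ((!u -> s) -> r))}.
!(((p -> (r == s)) && t) || ((!u -> s) -> r)): α-rule — add !((p -> (r == s)) && t), !((!u -> s) -> r).
!((!u -> s) -> r): α-rule — add (!u -> s), !r.
!((p -> (r == s)) && t): β-rule — branch into !(p -> (r == s))  //  !t.
  branch 1 (add !(p -> (r == s))):
    !(p -> (r == s)): α-rule — add p, !(r == s).
    (!u -> s): β-rule — branch into !!u  //  s.
      branch 1.1 (add !!u):
        !(r == s): β-rule — branch into r, !s  //  !r, s.
          branch 1.1.1 (add r, !s):
            × closes — contains both r and !r.
          branch 1.1.2 (add !r, s):
            ○ open, literals {p=1, r=0, s=1, u=1}.
      branch 1.2 (add s):
        !(r == s): β-rule — branch into r, !s  //  !r, s.
          branch 1.2.1 (add r, !s):
            × closes — contains both r and !r.
          branch 1.2.2 (add !r, s):
            ○ open, literals {p=1, r=0, s=1}.
  branch 2 (add !t):
    (!u -> s): β-rule — branch into !!u  //  s.
      branch 2.1 (add !!u):
        ○ open, literals {r=0, t=0, u=1}.
      branch 2.2 (add s):
        ○ open, literals {r=0, s=1, t=0}.
2 branches closed, 4 open.
An open branch gives a countermodel: p=1, r=0, s=1, u=1 (unmentioned atoms arbitrary); under it the original formula is false.

Not valid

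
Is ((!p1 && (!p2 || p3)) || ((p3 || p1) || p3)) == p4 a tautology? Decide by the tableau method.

Assume the negation and expand:
Initial set: {!(((!p1 && (!p2 || p3)) || ((p3 || p1) || p3)) == p4)}.
!(((!p1 && (!p2 || p3)) || ((p3 || p1) || p3)) == p4): β-rule — branch into ((!p1 && (!p2 || p3)) || ((p3 || p1) || p3)), !p4  //  !((!p1 && (!p2 || p3)) || ((p3 || p1) || p3)), p4.
  branch 1 (add ((!p1 && (!p2 || p3)) || ((p3 || p1) || p3)), !p4):
    ((!p1 && (!p2 || p3)) || ((p3 || p1) || p3)): β-rule — branch into (!p1 && (!p2 || p3))  //  ((p3 || p1) || p3).
      branch 1.1 (add (!p1 && (!p2 || p3))):
        (!p1 && (!p2 || p3)): α-rule — add !p1, (!p2 || p3).
        (!p2 || p3): β-rule — branch into !p2  //  p3.
          branch 1.1.1 (add !p2):
            ○ open, literals {p1=false, p2=false, p4=false}.
          branch 1.1.2 (add p3):
            ○ open, literals {p1=false, p3=true, p4=false}.
      branch 1.2 (add ((p3 || p1) || p3)):
        ((p3 || p1) || p3): β-rule — branch into (p3 || p1)  //  p3.
          branch 1.2.1 (add (p3 || p1)):
            (p3 || p1): β-rule — branch into p3  //  p1.
              branch 1.2.1.1 (add p3):
                ○ open, literals {p3=true, p4=false}.
              branch 1.2.1.2 (add p1):
                ○ open, literals {p1=true, p4=false}.
          branch 1.2.2 (add p3):
            ○ open, literals {p3=true, p4=false}.
  branch 2 (add !((!p1 && (!p2 || p3)) || ((p3 || p1) || p3)), p4):
    !((!p1 && (!p2 || p3)) || ((p3 || p1) || p3)): α-rule — add !(!p1 && (!p2 || p3)), !((p3 || p1) || p3).
    !((p3 || p1) || p3): α-rule — add !(p3 || p1), !p3.
    !(p3 || p1): α-rule — add !p3, !p1.
    !(!p1 && (!p2 || p3)): β-rule — branch into !!p1  //  !(!p2 || p3).
      branch 2.1 (add !!p1):
        × closes — contains both p1 and !p1.
      branch 2.2 (add !(!p2 || p3)):
        !(!p2 || p3): α-rule — add !!p2, !p3.
        ○ open, literals {p1=false, p2=true, p3=false, p4=true}.
1 branch closed, 6 open.
An open branch gives a countermodel: p1=false, p2=false, p4=false (unmentioned atoms arbitrary); under it the original formula is false.

Not valid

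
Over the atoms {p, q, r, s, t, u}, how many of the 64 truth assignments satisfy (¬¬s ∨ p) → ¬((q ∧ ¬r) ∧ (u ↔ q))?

58

Initial set: {((¬¬s ∨ p) → ¬((q ∧ ¬r) ∧ (u ↔ q)))}.
((¬¬s ∨ p) → ¬((q ∧ ¬r) ∧ (u ↔ q))): β-rule — branch into ¬(¬¬s ∨ p)  //  ¬((q ∧ ¬r) ∧ (u ↔ q)).
  branch 1 (add ¬(¬¬s ∨ p)):
    ¬(¬¬s ∨ p): α-rule — add ¬¬¬s, ¬p.
    ¬¬¬s: drop double negation, giving ¬s.
    ○ open, literals {p=0, s=0}.
  branch 2 (add ¬((q ∧ ¬r) ∧ (u ↔ q))):
    ¬((q ∧ ¬r) ∧ (u ↔ q)): β-rule — branch into ¬(q ∧ ¬r)  //  ¬(u ↔ q).
      branch 2.1 (add ¬(q ∧ ¬r)):
        ¬(q ∧ ¬r): β-rule — branch into ¬q  //  ¬¬r.
          branch 2.1.1 (add ¬q):
            ○ open, literals {q=0}.
          branch 2.1.2 (add ¬¬r):
            ○ open, literals {r=1}.
      branch 2.2 (add ¬(u ↔ q)):
        ¬(u ↔ q): β-rule — branch into u, ¬q  //  ¬u, q.
          branch 2.2.1 (add u, ¬q):
            ○ open, literals {q=0, u=1}.
          branch 2.2.2 (add ¬u, q):
            ○ open, literals {q=1, u=0}.
0 branches closed, 5 open.
Each open branch fixes some atoms; the unmentioned ones are free. Counting distinct full assignments: branch {p=0, s=0} (q, r, t, u) contributes 16 new; branch {q=0} (p, r, s, t, u) contributes 24 new; branch {r=1} (p, q, s, t, u) contributes 12 new; branch {q=0, u=1} (p, r, s, t) contributes 0 new; branch {q=1, u=0} (p, r, s, t) contributes 6 new. Total: 58.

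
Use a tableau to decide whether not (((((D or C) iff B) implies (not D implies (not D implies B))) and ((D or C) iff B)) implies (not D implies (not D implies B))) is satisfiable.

Unsatisfiable

Initial set: {T not (((((D or C) iff B) implies (not D implies (not D implies B))) and ((D or C) iff B)) implies (not D implies (not D implies B)))}.
T not (((((D or C) iff B) implies (not D implies (not D implies B))) and ((D or C) iff B)) implies (not D implies (not D implies B))): α-rule — add T ((((D or C) iff B) implies (not D implies (not D implies B))) and ((D or C) iff B)), F (not D implies (not D implies B)).
T ((((D or C) iff B) implies (not D implies (not D implies B))) and ((D or C) iff B)): α-rule — add T (((D or C) iff B) implies (not D implies (not D implies B))), T ((D or C) iff B).
F (not D implies (not D implies B)): α-rule — add T not D, F (not D implies B).
F (not D implies B): α-rule — add T not D, F B.
T (((D or C) iff B) implies (not D implies (not D implies B))): β-rule — branch into F ((D or C) iff B)  //  T (not D implies (not D implies B)).
  branch 1 (add F ((D or C) iff B)):
    T ((D or C) iff B): β-rule — branch into T (D or C), T B  //  F (D or C), F B.
      branch 1.1 (add T (D or C), T B):
        × closes — contains both B and not B.
      branch 1.2 (add F (D or C), F B):
        F (D or C): α-rule — add F D, F C.
        F ((D or C) iff B): β-rule — branch into T (D or C), F B  //  F (D or C), T B.
          branch 1.2.1 (add T (D or C), F B):
            T (D or C): β-rule — branch into T D  //  T C.
              branch 1.2.1.1 (add T D):
                × closes — contains both D and not D.
              branch 1.2.1.2 (add T C):
                × closes — contains both C and not C.
          branch 1.2.2 (add F (D or C), T B):
            × closes — contains both B and not B.
  branch 2 (add T (not D implies (not D implies B))):
    T ((D or C) iff B): β-rule — branch into T (D or C), T B  //  F (D or C), F B.
      branch 2.1 (add T (D or C), T B):
        × closes — contains both B and not B.
      branch 2.2 (add F (D or C), F B):
        F (D or C): α-rule — add F D, F C.
        T (not D implies (not D implies B)): β-rule — branch into F not D  //  T (not D implies B).
          branch 2.2.1 (add F not D):
            × closes — contains both D and not D.
          branch 2.2.2 (add T (not D implies B)):
            T (not D implies B): β-rule — branch into F not D  //  T B.
              branch 2.2.2.1 (add F not D):
                × closes — contains both D and not D.
              branch 2.2.2.2 (add T B):
                × closes — contains both B and not B.
All 8 branches close.
Every branch closed; the formula is unsatisfiable.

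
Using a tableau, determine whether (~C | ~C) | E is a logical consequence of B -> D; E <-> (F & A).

Initial set: {(B -> D); (E <-> (F & A)); ~((~C | ~C) | E)}.
~((~C | ~C) | E): α-rule — add ~(~C | ~C), ~E.
~(~C | ~C): α-rule — add ~~C, ~~C.
(B -> D): β-rule — branch into ~B  //  D.
  branch 1 (add ~B):
    (E <-> (F & A)): β-rule — branch into E, (F & A)  //  ~E, ~(F & A).
      branch 1.1 (add E, (F & A)):
        × closes — contains both E and ~E.
      branch 1.2 (add ~E, ~(F & A)):
        ~(F & A): β-rule — branch into ~F  //  ~A.
          branch 1.2.1 (add ~F):
            ○ open, literals {B=F, C=T, E=F, F=F}.
          branch 1.2.2 (add ~A):
            ○ open, literals {A=F, B=F, C=T, E=F}.
  branch 2 (add D):
    (E <-> (F & A)): β-rule — branch into E, (F & A)  //  ~E, ~(F & A).
      branch 2.1 (add E, (F & A)):
        × closes — contains both E and ~E.
      branch 2.2 (add ~E, ~(F & A)):
        ~(F & A): β-rule — branch into ~F  //  ~A.
          branch 2.2.1 (add ~F):
            ○ open, literals {C=T, D=T, E=F, F=F}.
          branch 2.2.2 (add ~A):
            ○ open, literals {A=F, C=T, D=T, E=F}.
2 branches closed, 4 open.
An open branch gives a countermodel: B=F, C=T, E=F, F=F (unmentioned atoms arbitrary); the premises hold there but the conclusion fails.

No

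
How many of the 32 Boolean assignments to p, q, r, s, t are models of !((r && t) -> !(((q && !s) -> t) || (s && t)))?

Initial set: {!((r && t) -> !(((q && !s) -> t) || (s && t)))}.
!((r && t) -> !(((q && !s) -> t) || (s && t))): α-rule — add (r && t), !!(((q && !s) -> t) || (s && t)).
(r && t): α-rule — add r, t.
!!(((q && !s) -> t) || (s && t)): β-rule — branch into ((q && !s) -> t)  //  (s && t).
  branch 1 (add ((q && !s) -> t)):
    ((q && !s) -> t): β-rule — branch into !(q && !s)  //  t.
      branch 1.1 (add !(q && !s)):
        !(q && !s): β-rule — branch into !q  //  !!s.
          branch 1.1.1 (add !q):
            ○ open, literals {q=false, r=true, t=true}.
          branch 1.1.2 (add !!s):
            ○ open, literals {r=true, s=true, t=true}.
      branch 1.2 (add t):
        ○ open, literals {r=true, t=true}.
  branch 2 (add (s && t)):
    (s && t): α-rule — add s, t.
    ○ open, literals {r=true, s=true, t=true}.
0 branches closed, 4 open.
Each open branch fixes some atoms; the unmentioned ones are free. Counting distinct full assignments: branch {q=false, r=true, t=true} (p, s) contributes 4 new; branch {r=true, s=true, t=true} (p, q) contributes 2 new; branch {r=true, t=true} (p, q, s) contributes 2 new; branch {r=true, s=true, t=true} (p, q) contributes 0 new. Total: 8.

8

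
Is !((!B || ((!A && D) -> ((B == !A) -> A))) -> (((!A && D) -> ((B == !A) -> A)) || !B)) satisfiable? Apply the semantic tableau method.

Initial set: {!((!B || ((!A && D) -> ((B == !A) -> A))) -> (((!A && D) -> ((B == !A) -> A)) || !B))}.
!((!B || ((!A && D) -> ((B == !A) -> A))) -> (((!A && D) -> ((B == !A) -> A)) || !B)): α-rule — add (!B || ((!A && D) -> ((B == !A) -> A))), !(((!A && D) -> ((B == !A) -> A)) || !B).
!(((!A && D) -> ((B == !A) -> A)) || !B): α-rule — add !((!A && D) -> ((B == !A) -> A)), !!B.
!((!A && D) -> ((B == !A) -> A)): α-rule — add (!A && D), !((B == !A) -> A).
(!A && D): α-rule — add !A, D.
!((B == !A) -> A): α-rule — add (B == !A), !A.
(!B || ((!A && D) -> ((B == !A) -> A))): β-rule — branch into !B  //  ((!A && D) -> ((B == !A) -> A)).
  branch 1 (add !B):
    × closes — contains both B and !B.
  branch 2 (add ((!A && D) -> ((B == !A) -> A))):
    (B == !A): β-rule — branch into B, !A  //  !B, !!A.
      branch 2.1 (add B, !A):
        ((!A && D) -> ((B == !A) -> A)): β-rule — branch into !(!A && D)  //  ((B == !A) -> A).
          branch 2.1.1 (add !(!A && D)):
            !(!A && D): β-rule — branch into !!A  //  !D.
              branch 2.1.1.1 (add !!A):
                × closes — contains both A and !A.
              branch 2.1.1.2 (add !D):
                × closes — contains both D and !D.
          branch 2.1.2 (add ((B == !A) -> A)):
            ((B == !A) -> A): β-rule — branch into !(B == !A)  //  A.
              branch 2.1.2.1 (add !(B == !A)):
                !(B == !A): β-rule — branch into B, !!A  //  !B, !A.
                  branch 2.1.2.1.1 (add B, !!A):
                    × closes — contains both A and !A.
                  branch 2.1.2.1.2 (add !B, !A):
                    × closes — contains both B and !B.
              branch 2.1.2.2 (add A):
                × closes — contains both A and !A.
      branch 2.2 (add !B, !!A):
        × closes — contains both B and !B.
All 7 branches close.
Every branch closed; the formula is unsatisfiable.

Unsatisfiable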